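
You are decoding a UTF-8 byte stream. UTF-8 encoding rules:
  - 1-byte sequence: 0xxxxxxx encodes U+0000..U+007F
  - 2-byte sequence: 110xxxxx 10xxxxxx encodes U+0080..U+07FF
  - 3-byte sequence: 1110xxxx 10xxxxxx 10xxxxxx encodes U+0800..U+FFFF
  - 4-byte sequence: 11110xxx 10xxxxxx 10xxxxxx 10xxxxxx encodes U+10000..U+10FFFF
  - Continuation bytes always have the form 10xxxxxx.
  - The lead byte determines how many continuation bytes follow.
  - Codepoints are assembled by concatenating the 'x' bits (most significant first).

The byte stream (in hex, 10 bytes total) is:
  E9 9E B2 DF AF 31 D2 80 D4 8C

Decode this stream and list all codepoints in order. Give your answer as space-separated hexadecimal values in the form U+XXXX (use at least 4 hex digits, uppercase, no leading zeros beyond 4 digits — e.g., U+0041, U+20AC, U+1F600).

Byte[0]=E9: 3-byte lead, need 2 cont bytes. acc=0x9
Byte[1]=9E: continuation. acc=(acc<<6)|0x1E=0x25E
Byte[2]=B2: continuation. acc=(acc<<6)|0x32=0x97B2
Completed: cp=U+97B2 (starts at byte 0)
Byte[3]=DF: 2-byte lead, need 1 cont bytes. acc=0x1F
Byte[4]=AF: continuation. acc=(acc<<6)|0x2F=0x7EF
Completed: cp=U+07EF (starts at byte 3)
Byte[5]=31: 1-byte ASCII. cp=U+0031
Byte[6]=D2: 2-byte lead, need 1 cont bytes. acc=0x12
Byte[7]=80: continuation. acc=(acc<<6)|0x00=0x480
Completed: cp=U+0480 (starts at byte 6)
Byte[8]=D4: 2-byte lead, need 1 cont bytes. acc=0x14
Byte[9]=8C: continuation. acc=(acc<<6)|0x0C=0x50C
Completed: cp=U+050C (starts at byte 8)

Answer: U+97B2 U+07EF U+0031 U+0480 U+050C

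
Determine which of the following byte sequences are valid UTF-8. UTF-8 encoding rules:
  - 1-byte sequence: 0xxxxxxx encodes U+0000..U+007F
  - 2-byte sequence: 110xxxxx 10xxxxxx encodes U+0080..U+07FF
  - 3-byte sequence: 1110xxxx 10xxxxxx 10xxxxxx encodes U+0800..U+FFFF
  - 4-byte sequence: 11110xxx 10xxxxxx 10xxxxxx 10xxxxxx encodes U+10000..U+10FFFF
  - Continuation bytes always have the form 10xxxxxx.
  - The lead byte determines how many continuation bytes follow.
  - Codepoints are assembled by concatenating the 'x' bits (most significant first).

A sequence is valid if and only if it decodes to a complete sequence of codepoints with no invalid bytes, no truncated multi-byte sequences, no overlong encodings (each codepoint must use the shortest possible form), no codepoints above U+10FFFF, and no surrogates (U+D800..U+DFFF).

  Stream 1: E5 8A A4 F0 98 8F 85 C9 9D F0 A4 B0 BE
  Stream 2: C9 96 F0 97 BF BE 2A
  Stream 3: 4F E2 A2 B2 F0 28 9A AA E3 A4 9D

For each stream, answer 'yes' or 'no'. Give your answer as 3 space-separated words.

Stream 1: decodes cleanly. VALID
Stream 2: decodes cleanly. VALID
Stream 3: error at byte offset 5. INVALID

Answer: yes yes no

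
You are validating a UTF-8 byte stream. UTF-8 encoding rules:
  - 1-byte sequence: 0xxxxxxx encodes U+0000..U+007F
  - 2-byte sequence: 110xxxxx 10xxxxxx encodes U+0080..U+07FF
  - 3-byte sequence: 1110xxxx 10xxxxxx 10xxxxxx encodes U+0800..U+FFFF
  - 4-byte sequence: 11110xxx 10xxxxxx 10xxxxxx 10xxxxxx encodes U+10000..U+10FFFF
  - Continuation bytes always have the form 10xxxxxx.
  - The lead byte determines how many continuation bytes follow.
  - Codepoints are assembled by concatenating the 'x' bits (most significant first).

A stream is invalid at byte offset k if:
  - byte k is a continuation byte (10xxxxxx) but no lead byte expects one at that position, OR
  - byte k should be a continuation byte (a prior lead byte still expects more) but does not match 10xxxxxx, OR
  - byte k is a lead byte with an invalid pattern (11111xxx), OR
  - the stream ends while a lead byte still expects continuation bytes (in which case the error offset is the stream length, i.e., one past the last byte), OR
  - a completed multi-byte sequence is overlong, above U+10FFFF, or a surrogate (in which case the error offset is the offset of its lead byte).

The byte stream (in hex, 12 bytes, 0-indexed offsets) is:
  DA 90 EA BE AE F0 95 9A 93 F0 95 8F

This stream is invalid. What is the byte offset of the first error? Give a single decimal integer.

Byte[0]=DA: 2-byte lead, need 1 cont bytes. acc=0x1A
Byte[1]=90: continuation. acc=(acc<<6)|0x10=0x690
Completed: cp=U+0690 (starts at byte 0)
Byte[2]=EA: 3-byte lead, need 2 cont bytes. acc=0xA
Byte[3]=BE: continuation. acc=(acc<<6)|0x3E=0x2BE
Byte[4]=AE: continuation. acc=(acc<<6)|0x2E=0xAFAE
Completed: cp=U+AFAE (starts at byte 2)
Byte[5]=F0: 4-byte lead, need 3 cont bytes. acc=0x0
Byte[6]=95: continuation. acc=(acc<<6)|0x15=0x15
Byte[7]=9A: continuation. acc=(acc<<6)|0x1A=0x55A
Byte[8]=93: continuation. acc=(acc<<6)|0x13=0x15693
Completed: cp=U+15693 (starts at byte 5)
Byte[9]=F0: 4-byte lead, need 3 cont bytes. acc=0x0
Byte[10]=95: continuation. acc=(acc<<6)|0x15=0x15
Byte[11]=8F: continuation. acc=(acc<<6)|0x0F=0x54F
Byte[12]: stream ended, expected continuation. INVALID

Answer: 12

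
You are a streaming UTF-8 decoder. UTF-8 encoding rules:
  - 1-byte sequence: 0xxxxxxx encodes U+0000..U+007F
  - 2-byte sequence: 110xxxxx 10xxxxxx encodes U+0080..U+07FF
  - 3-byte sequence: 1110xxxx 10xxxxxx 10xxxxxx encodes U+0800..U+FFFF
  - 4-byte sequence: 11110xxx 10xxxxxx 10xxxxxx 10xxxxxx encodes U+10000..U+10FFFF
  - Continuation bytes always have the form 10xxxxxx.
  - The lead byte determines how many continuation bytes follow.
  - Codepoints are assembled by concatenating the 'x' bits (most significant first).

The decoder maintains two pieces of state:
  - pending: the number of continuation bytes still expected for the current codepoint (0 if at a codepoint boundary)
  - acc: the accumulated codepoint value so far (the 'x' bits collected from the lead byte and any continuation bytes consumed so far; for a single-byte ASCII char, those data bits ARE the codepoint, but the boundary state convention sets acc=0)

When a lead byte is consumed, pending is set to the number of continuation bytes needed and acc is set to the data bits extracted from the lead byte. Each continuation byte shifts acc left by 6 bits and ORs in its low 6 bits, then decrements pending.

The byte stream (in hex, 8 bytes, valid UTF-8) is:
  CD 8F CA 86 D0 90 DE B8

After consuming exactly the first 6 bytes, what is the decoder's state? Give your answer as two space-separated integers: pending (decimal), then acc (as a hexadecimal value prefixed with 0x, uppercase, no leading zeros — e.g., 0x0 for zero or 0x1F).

Byte[0]=CD: 2-byte lead. pending=1, acc=0xD
Byte[1]=8F: continuation. acc=(acc<<6)|0x0F=0x34F, pending=0
Byte[2]=CA: 2-byte lead. pending=1, acc=0xA
Byte[3]=86: continuation. acc=(acc<<6)|0x06=0x286, pending=0
Byte[4]=D0: 2-byte lead. pending=1, acc=0x10
Byte[5]=90: continuation. acc=(acc<<6)|0x10=0x410, pending=0

Answer: 0 0x410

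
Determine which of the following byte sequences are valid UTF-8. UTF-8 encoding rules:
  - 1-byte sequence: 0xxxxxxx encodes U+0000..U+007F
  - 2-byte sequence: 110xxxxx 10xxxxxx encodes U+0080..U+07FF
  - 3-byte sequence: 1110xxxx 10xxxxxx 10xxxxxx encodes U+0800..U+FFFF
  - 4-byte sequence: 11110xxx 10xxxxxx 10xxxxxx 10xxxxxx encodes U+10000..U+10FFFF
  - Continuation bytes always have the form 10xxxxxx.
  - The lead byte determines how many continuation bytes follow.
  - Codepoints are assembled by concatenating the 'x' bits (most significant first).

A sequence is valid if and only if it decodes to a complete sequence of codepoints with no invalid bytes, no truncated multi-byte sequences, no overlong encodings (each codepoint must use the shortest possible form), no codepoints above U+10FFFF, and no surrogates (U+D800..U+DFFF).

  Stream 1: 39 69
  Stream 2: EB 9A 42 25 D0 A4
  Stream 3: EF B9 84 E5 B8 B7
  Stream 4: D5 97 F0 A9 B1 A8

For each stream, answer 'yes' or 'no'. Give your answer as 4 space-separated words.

Answer: yes no yes yes

Derivation:
Stream 1: decodes cleanly. VALID
Stream 2: error at byte offset 2. INVALID
Stream 3: decodes cleanly. VALID
Stream 4: decodes cleanly. VALID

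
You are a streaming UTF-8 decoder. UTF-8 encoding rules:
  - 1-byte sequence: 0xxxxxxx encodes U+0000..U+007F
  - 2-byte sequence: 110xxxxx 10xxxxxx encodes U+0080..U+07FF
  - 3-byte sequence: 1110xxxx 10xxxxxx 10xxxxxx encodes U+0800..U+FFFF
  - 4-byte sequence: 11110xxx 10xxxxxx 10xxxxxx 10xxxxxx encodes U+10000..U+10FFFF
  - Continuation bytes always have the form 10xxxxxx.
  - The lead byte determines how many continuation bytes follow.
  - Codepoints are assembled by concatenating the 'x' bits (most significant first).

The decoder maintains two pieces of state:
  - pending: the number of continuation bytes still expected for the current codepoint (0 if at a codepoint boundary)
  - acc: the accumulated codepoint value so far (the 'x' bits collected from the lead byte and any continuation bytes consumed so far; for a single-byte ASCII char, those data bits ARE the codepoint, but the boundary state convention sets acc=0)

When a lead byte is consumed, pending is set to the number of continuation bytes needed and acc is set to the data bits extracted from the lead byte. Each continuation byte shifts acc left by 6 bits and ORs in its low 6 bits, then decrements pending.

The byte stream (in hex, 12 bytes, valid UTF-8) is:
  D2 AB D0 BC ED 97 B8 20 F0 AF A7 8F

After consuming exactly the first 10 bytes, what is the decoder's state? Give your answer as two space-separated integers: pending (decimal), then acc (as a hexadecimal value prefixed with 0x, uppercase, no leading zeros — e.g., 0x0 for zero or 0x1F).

Byte[0]=D2: 2-byte lead. pending=1, acc=0x12
Byte[1]=AB: continuation. acc=(acc<<6)|0x2B=0x4AB, pending=0
Byte[2]=D0: 2-byte lead. pending=1, acc=0x10
Byte[3]=BC: continuation. acc=(acc<<6)|0x3C=0x43C, pending=0
Byte[4]=ED: 3-byte lead. pending=2, acc=0xD
Byte[5]=97: continuation. acc=(acc<<6)|0x17=0x357, pending=1
Byte[6]=B8: continuation. acc=(acc<<6)|0x38=0xD5F8, pending=0
Byte[7]=20: 1-byte. pending=0, acc=0x0
Byte[8]=F0: 4-byte lead. pending=3, acc=0x0
Byte[9]=AF: continuation. acc=(acc<<6)|0x2F=0x2F, pending=2

Answer: 2 0x2F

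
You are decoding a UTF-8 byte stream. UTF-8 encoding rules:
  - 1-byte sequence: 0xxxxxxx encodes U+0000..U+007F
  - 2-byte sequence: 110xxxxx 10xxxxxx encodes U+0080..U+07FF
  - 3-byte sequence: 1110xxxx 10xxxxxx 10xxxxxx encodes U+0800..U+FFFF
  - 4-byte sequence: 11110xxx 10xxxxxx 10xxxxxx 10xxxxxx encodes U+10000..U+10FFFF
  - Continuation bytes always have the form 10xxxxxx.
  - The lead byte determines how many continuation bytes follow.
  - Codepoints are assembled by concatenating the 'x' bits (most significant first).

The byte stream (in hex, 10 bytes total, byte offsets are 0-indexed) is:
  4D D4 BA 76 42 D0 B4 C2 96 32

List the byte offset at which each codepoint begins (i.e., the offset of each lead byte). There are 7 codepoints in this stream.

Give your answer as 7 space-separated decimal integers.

Byte[0]=4D: 1-byte ASCII. cp=U+004D
Byte[1]=D4: 2-byte lead, need 1 cont bytes. acc=0x14
Byte[2]=BA: continuation. acc=(acc<<6)|0x3A=0x53A
Completed: cp=U+053A (starts at byte 1)
Byte[3]=76: 1-byte ASCII. cp=U+0076
Byte[4]=42: 1-byte ASCII. cp=U+0042
Byte[5]=D0: 2-byte lead, need 1 cont bytes. acc=0x10
Byte[6]=B4: continuation. acc=(acc<<6)|0x34=0x434
Completed: cp=U+0434 (starts at byte 5)
Byte[7]=C2: 2-byte lead, need 1 cont bytes. acc=0x2
Byte[8]=96: continuation. acc=(acc<<6)|0x16=0x96
Completed: cp=U+0096 (starts at byte 7)
Byte[9]=32: 1-byte ASCII. cp=U+0032

Answer: 0 1 3 4 5 7 9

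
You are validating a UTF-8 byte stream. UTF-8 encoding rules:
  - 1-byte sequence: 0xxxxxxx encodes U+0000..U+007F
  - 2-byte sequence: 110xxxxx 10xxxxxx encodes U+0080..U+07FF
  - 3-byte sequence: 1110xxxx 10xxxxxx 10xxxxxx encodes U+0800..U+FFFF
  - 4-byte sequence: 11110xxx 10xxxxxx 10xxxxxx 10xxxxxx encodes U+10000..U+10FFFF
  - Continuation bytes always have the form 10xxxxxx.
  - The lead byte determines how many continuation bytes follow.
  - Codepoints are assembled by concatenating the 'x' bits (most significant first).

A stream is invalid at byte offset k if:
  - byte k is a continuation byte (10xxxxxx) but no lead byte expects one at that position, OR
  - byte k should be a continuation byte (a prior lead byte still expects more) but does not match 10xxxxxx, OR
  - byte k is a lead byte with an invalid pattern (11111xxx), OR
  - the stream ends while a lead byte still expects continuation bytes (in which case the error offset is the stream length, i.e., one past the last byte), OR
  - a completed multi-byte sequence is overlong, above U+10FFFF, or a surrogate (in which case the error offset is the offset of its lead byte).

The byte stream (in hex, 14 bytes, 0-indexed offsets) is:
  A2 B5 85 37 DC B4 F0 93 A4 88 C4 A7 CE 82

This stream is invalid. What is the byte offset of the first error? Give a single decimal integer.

Answer: 0

Derivation:
Byte[0]=A2: INVALID lead byte (not 0xxx/110x/1110/11110)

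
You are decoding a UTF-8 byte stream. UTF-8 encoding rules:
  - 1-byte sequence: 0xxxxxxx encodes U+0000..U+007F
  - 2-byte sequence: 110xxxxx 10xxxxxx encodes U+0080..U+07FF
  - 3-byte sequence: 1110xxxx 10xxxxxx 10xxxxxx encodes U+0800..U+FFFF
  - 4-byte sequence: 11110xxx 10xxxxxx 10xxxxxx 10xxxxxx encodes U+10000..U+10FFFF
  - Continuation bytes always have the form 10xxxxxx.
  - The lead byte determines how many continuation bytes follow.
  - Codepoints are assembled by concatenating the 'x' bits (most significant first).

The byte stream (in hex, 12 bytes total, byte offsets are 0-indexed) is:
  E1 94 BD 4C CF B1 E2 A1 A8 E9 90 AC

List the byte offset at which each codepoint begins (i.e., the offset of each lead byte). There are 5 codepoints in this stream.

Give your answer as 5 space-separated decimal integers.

Answer: 0 3 4 6 9

Derivation:
Byte[0]=E1: 3-byte lead, need 2 cont bytes. acc=0x1
Byte[1]=94: continuation. acc=(acc<<6)|0x14=0x54
Byte[2]=BD: continuation. acc=(acc<<6)|0x3D=0x153D
Completed: cp=U+153D (starts at byte 0)
Byte[3]=4C: 1-byte ASCII. cp=U+004C
Byte[4]=CF: 2-byte lead, need 1 cont bytes. acc=0xF
Byte[5]=B1: continuation. acc=(acc<<6)|0x31=0x3F1
Completed: cp=U+03F1 (starts at byte 4)
Byte[6]=E2: 3-byte lead, need 2 cont bytes. acc=0x2
Byte[7]=A1: continuation. acc=(acc<<6)|0x21=0xA1
Byte[8]=A8: continuation. acc=(acc<<6)|0x28=0x2868
Completed: cp=U+2868 (starts at byte 6)
Byte[9]=E9: 3-byte lead, need 2 cont bytes. acc=0x9
Byte[10]=90: continuation. acc=(acc<<6)|0x10=0x250
Byte[11]=AC: continuation. acc=(acc<<6)|0x2C=0x942C
Completed: cp=U+942C (starts at byte 9)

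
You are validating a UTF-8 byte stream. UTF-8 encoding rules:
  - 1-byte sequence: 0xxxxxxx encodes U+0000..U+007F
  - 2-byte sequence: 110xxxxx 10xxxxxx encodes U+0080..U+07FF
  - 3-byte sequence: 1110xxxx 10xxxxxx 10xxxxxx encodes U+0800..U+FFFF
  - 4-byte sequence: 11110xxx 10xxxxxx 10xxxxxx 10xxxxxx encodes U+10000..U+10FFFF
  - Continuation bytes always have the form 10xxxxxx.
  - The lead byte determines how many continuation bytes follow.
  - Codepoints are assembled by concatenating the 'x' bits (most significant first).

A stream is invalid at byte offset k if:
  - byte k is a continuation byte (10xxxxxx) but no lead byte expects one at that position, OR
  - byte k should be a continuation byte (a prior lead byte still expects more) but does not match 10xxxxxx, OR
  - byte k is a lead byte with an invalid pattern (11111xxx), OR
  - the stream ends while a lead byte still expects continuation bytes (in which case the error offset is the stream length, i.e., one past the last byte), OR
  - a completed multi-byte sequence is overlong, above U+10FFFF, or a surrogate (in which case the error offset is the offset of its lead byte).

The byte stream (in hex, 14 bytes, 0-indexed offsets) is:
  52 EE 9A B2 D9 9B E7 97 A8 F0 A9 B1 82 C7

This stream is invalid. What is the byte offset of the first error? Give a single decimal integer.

Byte[0]=52: 1-byte ASCII. cp=U+0052
Byte[1]=EE: 3-byte lead, need 2 cont bytes. acc=0xE
Byte[2]=9A: continuation. acc=(acc<<6)|0x1A=0x39A
Byte[3]=B2: continuation. acc=(acc<<6)|0x32=0xE6B2
Completed: cp=U+E6B2 (starts at byte 1)
Byte[4]=D9: 2-byte lead, need 1 cont bytes. acc=0x19
Byte[5]=9B: continuation. acc=(acc<<6)|0x1B=0x65B
Completed: cp=U+065B (starts at byte 4)
Byte[6]=E7: 3-byte lead, need 2 cont bytes. acc=0x7
Byte[7]=97: continuation. acc=(acc<<6)|0x17=0x1D7
Byte[8]=A8: continuation. acc=(acc<<6)|0x28=0x75E8
Completed: cp=U+75E8 (starts at byte 6)
Byte[9]=F0: 4-byte lead, need 3 cont bytes. acc=0x0
Byte[10]=A9: continuation. acc=(acc<<6)|0x29=0x29
Byte[11]=B1: continuation. acc=(acc<<6)|0x31=0xA71
Byte[12]=82: continuation. acc=(acc<<6)|0x02=0x29C42
Completed: cp=U+29C42 (starts at byte 9)
Byte[13]=C7: 2-byte lead, need 1 cont bytes. acc=0x7
Byte[14]: stream ended, expected continuation. INVALID

Answer: 14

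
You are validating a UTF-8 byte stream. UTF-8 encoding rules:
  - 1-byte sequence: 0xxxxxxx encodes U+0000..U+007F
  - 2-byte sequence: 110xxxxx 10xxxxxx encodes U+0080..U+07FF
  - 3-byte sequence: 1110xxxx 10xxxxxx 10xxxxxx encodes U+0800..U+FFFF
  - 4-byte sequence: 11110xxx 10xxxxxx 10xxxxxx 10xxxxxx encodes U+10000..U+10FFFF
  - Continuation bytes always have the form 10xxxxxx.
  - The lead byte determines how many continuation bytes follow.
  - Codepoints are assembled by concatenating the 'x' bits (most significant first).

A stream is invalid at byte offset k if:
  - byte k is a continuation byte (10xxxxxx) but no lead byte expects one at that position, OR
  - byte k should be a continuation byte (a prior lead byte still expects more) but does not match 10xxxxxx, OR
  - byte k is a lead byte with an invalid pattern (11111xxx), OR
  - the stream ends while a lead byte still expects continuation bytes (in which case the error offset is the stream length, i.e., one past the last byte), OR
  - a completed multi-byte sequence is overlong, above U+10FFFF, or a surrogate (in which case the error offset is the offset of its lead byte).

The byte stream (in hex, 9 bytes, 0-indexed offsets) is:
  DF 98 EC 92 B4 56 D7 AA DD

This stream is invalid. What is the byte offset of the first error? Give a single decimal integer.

Byte[0]=DF: 2-byte lead, need 1 cont bytes. acc=0x1F
Byte[1]=98: continuation. acc=(acc<<6)|0x18=0x7D8
Completed: cp=U+07D8 (starts at byte 0)
Byte[2]=EC: 3-byte lead, need 2 cont bytes. acc=0xC
Byte[3]=92: continuation. acc=(acc<<6)|0x12=0x312
Byte[4]=B4: continuation. acc=(acc<<6)|0x34=0xC4B4
Completed: cp=U+C4B4 (starts at byte 2)
Byte[5]=56: 1-byte ASCII. cp=U+0056
Byte[6]=D7: 2-byte lead, need 1 cont bytes. acc=0x17
Byte[7]=AA: continuation. acc=(acc<<6)|0x2A=0x5EA
Completed: cp=U+05EA (starts at byte 6)
Byte[8]=DD: 2-byte lead, need 1 cont bytes. acc=0x1D
Byte[9]: stream ended, expected continuation. INVALID

Answer: 9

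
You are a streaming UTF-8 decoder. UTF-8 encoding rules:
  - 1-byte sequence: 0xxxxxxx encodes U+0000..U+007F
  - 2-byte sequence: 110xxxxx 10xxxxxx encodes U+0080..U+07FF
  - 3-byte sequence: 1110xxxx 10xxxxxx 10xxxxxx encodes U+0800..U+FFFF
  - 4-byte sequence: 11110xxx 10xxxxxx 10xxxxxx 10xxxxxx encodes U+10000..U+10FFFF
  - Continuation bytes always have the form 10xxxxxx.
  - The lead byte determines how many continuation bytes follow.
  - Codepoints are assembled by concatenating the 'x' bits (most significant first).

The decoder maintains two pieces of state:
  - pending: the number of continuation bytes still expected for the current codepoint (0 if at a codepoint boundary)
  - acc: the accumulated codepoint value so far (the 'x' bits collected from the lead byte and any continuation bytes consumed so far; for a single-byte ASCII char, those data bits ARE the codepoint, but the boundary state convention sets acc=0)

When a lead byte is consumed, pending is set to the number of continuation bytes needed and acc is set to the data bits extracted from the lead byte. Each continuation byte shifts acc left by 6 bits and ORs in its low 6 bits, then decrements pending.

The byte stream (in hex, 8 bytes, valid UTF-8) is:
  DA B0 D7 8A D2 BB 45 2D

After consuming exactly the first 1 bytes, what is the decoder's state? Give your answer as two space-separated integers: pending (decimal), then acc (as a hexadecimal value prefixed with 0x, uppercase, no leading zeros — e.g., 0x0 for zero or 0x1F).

Answer: 1 0x1A

Derivation:
Byte[0]=DA: 2-byte lead. pending=1, acc=0x1A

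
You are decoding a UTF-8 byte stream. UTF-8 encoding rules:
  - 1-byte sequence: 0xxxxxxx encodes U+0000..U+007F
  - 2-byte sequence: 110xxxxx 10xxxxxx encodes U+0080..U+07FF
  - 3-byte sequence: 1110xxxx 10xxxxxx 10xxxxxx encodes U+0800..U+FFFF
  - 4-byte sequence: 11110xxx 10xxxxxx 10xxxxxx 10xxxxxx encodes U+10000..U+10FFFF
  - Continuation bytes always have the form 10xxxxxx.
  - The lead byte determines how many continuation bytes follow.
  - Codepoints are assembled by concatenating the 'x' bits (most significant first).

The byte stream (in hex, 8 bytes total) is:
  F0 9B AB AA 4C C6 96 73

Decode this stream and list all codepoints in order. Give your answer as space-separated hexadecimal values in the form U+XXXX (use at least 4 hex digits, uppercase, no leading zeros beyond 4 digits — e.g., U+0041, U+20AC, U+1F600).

Byte[0]=F0: 4-byte lead, need 3 cont bytes. acc=0x0
Byte[1]=9B: continuation. acc=(acc<<6)|0x1B=0x1B
Byte[2]=AB: continuation. acc=(acc<<6)|0x2B=0x6EB
Byte[3]=AA: continuation. acc=(acc<<6)|0x2A=0x1BAEA
Completed: cp=U+1BAEA (starts at byte 0)
Byte[4]=4C: 1-byte ASCII. cp=U+004C
Byte[5]=C6: 2-byte lead, need 1 cont bytes. acc=0x6
Byte[6]=96: continuation. acc=(acc<<6)|0x16=0x196
Completed: cp=U+0196 (starts at byte 5)
Byte[7]=73: 1-byte ASCII. cp=U+0073

Answer: U+1BAEA U+004C U+0196 U+0073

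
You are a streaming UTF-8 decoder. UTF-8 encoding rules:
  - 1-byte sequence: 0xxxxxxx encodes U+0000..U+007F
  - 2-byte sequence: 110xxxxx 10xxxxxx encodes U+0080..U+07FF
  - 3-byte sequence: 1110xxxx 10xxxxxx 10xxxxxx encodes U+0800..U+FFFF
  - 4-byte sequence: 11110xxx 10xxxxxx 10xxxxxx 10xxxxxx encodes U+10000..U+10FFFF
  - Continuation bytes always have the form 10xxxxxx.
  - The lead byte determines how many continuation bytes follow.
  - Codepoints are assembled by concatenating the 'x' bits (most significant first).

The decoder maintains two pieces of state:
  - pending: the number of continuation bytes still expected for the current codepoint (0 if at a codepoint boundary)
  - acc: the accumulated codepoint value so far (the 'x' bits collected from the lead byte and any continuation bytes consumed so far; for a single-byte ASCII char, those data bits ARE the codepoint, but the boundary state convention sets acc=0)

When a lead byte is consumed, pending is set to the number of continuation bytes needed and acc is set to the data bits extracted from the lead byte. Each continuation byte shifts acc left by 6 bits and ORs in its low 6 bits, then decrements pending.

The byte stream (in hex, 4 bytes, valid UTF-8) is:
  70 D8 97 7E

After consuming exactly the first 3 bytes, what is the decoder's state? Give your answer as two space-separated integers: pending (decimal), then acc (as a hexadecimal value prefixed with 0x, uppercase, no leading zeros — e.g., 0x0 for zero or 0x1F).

Answer: 0 0x617

Derivation:
Byte[0]=70: 1-byte. pending=0, acc=0x0
Byte[1]=D8: 2-byte lead. pending=1, acc=0x18
Byte[2]=97: continuation. acc=(acc<<6)|0x17=0x617, pending=0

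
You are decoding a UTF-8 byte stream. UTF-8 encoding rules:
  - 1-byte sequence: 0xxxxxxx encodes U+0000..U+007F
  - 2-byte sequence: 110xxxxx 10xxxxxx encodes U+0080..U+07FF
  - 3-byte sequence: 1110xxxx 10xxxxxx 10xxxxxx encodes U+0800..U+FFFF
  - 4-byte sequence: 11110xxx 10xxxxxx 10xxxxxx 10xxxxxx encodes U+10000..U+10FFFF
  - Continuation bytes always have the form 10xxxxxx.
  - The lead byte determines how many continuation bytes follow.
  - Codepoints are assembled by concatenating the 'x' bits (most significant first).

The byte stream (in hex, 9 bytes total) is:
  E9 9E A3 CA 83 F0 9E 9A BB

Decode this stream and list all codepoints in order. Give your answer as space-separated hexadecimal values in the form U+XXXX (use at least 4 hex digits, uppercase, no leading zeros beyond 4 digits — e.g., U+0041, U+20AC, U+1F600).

Byte[0]=E9: 3-byte lead, need 2 cont bytes. acc=0x9
Byte[1]=9E: continuation. acc=(acc<<6)|0x1E=0x25E
Byte[2]=A3: continuation. acc=(acc<<6)|0x23=0x97A3
Completed: cp=U+97A3 (starts at byte 0)
Byte[3]=CA: 2-byte lead, need 1 cont bytes. acc=0xA
Byte[4]=83: continuation. acc=(acc<<6)|0x03=0x283
Completed: cp=U+0283 (starts at byte 3)
Byte[5]=F0: 4-byte lead, need 3 cont bytes. acc=0x0
Byte[6]=9E: continuation. acc=(acc<<6)|0x1E=0x1E
Byte[7]=9A: continuation. acc=(acc<<6)|0x1A=0x79A
Byte[8]=BB: continuation. acc=(acc<<6)|0x3B=0x1E6BB
Completed: cp=U+1E6BB (starts at byte 5)

Answer: U+97A3 U+0283 U+1E6BB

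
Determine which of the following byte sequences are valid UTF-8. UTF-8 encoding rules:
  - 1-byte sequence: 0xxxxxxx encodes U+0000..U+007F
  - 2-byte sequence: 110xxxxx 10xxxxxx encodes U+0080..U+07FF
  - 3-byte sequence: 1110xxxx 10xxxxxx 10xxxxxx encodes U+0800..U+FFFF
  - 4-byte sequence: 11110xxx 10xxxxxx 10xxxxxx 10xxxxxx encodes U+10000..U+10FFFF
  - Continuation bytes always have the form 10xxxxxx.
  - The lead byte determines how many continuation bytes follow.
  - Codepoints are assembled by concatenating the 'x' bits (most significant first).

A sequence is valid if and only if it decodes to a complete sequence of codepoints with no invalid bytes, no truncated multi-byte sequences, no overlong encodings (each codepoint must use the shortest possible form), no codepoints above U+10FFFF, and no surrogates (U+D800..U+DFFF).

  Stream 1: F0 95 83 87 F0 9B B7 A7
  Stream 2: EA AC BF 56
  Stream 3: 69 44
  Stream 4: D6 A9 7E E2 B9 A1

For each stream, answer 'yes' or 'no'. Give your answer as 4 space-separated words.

Stream 1: decodes cleanly. VALID
Stream 2: decodes cleanly. VALID
Stream 3: decodes cleanly. VALID
Stream 4: decodes cleanly. VALID

Answer: yes yes yes yes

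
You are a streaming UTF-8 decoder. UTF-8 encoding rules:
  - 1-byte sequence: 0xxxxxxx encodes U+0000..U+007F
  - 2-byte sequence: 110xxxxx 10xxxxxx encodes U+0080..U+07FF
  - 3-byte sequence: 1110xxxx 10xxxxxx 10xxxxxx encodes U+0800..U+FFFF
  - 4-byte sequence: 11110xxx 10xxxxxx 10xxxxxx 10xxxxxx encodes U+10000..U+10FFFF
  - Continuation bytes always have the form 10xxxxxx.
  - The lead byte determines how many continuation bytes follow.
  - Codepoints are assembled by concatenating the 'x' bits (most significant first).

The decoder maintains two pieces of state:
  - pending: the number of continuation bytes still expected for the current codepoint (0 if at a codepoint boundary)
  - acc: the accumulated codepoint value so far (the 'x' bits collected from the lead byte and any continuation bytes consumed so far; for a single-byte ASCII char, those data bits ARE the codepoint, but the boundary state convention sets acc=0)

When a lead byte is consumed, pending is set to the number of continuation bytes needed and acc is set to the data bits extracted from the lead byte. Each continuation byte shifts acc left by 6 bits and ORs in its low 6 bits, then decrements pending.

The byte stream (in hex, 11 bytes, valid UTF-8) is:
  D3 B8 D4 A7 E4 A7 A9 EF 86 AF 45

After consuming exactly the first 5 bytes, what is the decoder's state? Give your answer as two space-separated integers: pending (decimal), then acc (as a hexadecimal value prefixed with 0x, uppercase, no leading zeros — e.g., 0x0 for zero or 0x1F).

Byte[0]=D3: 2-byte lead. pending=1, acc=0x13
Byte[1]=B8: continuation. acc=(acc<<6)|0x38=0x4F8, pending=0
Byte[2]=D4: 2-byte lead. pending=1, acc=0x14
Byte[3]=A7: continuation. acc=(acc<<6)|0x27=0x527, pending=0
Byte[4]=E4: 3-byte lead. pending=2, acc=0x4

Answer: 2 0x4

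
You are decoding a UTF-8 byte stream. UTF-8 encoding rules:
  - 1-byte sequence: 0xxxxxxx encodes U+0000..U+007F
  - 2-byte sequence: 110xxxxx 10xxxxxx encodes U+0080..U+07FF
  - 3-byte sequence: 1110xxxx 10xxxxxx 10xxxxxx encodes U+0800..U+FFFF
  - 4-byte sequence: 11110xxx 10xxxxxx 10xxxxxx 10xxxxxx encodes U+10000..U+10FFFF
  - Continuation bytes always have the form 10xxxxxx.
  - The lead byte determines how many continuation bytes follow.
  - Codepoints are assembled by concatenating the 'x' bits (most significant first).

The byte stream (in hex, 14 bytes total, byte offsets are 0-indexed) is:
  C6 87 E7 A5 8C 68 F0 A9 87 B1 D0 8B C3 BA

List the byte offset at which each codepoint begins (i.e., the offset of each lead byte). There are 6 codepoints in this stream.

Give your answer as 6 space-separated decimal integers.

Answer: 0 2 5 6 10 12

Derivation:
Byte[0]=C6: 2-byte lead, need 1 cont bytes. acc=0x6
Byte[1]=87: continuation. acc=(acc<<6)|0x07=0x187
Completed: cp=U+0187 (starts at byte 0)
Byte[2]=E7: 3-byte lead, need 2 cont bytes. acc=0x7
Byte[3]=A5: continuation. acc=(acc<<6)|0x25=0x1E5
Byte[4]=8C: continuation. acc=(acc<<6)|0x0C=0x794C
Completed: cp=U+794C (starts at byte 2)
Byte[5]=68: 1-byte ASCII. cp=U+0068
Byte[6]=F0: 4-byte lead, need 3 cont bytes. acc=0x0
Byte[7]=A9: continuation. acc=(acc<<6)|0x29=0x29
Byte[8]=87: continuation. acc=(acc<<6)|0x07=0xA47
Byte[9]=B1: continuation. acc=(acc<<6)|0x31=0x291F1
Completed: cp=U+291F1 (starts at byte 6)
Byte[10]=D0: 2-byte lead, need 1 cont bytes. acc=0x10
Byte[11]=8B: continuation. acc=(acc<<6)|0x0B=0x40B
Completed: cp=U+040B (starts at byte 10)
Byte[12]=C3: 2-byte lead, need 1 cont bytes. acc=0x3
Byte[13]=BA: continuation. acc=(acc<<6)|0x3A=0xFA
Completed: cp=U+00FA (starts at byte 12)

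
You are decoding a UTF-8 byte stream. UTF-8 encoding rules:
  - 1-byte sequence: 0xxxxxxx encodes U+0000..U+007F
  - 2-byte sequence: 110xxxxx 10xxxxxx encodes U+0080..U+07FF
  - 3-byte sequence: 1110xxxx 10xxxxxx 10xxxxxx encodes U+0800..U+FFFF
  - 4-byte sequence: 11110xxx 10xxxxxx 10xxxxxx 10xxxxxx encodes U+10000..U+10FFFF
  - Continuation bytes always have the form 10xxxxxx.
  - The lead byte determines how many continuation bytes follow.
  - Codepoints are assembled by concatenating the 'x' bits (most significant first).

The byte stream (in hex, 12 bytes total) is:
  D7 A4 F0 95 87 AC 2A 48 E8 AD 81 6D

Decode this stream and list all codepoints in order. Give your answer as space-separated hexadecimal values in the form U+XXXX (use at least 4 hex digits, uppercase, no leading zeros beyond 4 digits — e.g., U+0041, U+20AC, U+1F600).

Answer: U+05E4 U+151EC U+002A U+0048 U+8B41 U+006D

Derivation:
Byte[0]=D7: 2-byte lead, need 1 cont bytes. acc=0x17
Byte[1]=A4: continuation. acc=(acc<<6)|0x24=0x5E4
Completed: cp=U+05E4 (starts at byte 0)
Byte[2]=F0: 4-byte lead, need 3 cont bytes. acc=0x0
Byte[3]=95: continuation. acc=(acc<<6)|0x15=0x15
Byte[4]=87: continuation. acc=(acc<<6)|0x07=0x547
Byte[5]=AC: continuation. acc=(acc<<6)|0x2C=0x151EC
Completed: cp=U+151EC (starts at byte 2)
Byte[6]=2A: 1-byte ASCII. cp=U+002A
Byte[7]=48: 1-byte ASCII. cp=U+0048
Byte[8]=E8: 3-byte lead, need 2 cont bytes. acc=0x8
Byte[9]=AD: continuation. acc=(acc<<6)|0x2D=0x22D
Byte[10]=81: continuation. acc=(acc<<6)|0x01=0x8B41
Completed: cp=U+8B41 (starts at byte 8)
Byte[11]=6D: 1-byte ASCII. cp=U+006D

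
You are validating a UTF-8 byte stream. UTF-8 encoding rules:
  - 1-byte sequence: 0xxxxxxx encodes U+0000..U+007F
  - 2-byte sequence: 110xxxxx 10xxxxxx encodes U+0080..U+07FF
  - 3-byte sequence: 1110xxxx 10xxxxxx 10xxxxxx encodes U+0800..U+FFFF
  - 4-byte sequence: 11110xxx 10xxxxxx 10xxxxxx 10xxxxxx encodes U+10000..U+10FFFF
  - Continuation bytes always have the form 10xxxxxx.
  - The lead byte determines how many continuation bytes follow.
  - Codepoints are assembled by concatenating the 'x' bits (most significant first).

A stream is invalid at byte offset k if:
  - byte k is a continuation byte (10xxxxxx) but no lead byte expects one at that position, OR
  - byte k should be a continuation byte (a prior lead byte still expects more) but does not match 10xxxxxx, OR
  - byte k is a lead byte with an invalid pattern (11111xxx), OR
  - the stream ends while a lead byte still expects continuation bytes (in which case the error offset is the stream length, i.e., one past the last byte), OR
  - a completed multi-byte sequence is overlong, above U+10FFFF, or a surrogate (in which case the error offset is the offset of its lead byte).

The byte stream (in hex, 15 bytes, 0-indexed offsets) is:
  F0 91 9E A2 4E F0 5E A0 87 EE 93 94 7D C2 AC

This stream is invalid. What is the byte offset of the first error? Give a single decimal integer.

Byte[0]=F0: 4-byte lead, need 3 cont bytes. acc=0x0
Byte[1]=91: continuation. acc=(acc<<6)|0x11=0x11
Byte[2]=9E: continuation. acc=(acc<<6)|0x1E=0x45E
Byte[3]=A2: continuation. acc=(acc<<6)|0x22=0x117A2
Completed: cp=U+117A2 (starts at byte 0)
Byte[4]=4E: 1-byte ASCII. cp=U+004E
Byte[5]=F0: 4-byte lead, need 3 cont bytes. acc=0x0
Byte[6]=5E: expected 10xxxxxx continuation. INVALID

Answer: 6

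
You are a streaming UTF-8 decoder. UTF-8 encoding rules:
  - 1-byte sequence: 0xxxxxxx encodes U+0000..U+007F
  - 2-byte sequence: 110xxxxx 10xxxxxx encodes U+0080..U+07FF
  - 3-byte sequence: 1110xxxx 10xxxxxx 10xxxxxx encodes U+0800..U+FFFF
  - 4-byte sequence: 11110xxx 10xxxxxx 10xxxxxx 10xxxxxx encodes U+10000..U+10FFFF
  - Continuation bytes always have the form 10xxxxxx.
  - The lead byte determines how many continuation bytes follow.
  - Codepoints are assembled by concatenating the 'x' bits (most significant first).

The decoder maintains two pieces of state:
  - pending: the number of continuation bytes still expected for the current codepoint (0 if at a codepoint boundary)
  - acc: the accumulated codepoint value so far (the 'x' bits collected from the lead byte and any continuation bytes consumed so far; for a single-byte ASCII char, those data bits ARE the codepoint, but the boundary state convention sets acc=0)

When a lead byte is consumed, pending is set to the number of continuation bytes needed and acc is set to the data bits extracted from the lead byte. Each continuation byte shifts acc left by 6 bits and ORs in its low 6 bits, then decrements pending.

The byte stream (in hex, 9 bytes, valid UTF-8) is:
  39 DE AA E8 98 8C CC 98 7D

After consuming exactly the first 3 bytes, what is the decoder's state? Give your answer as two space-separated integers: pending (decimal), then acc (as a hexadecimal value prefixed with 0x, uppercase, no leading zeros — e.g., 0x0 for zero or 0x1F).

Answer: 0 0x7AA

Derivation:
Byte[0]=39: 1-byte. pending=0, acc=0x0
Byte[1]=DE: 2-byte lead. pending=1, acc=0x1E
Byte[2]=AA: continuation. acc=(acc<<6)|0x2A=0x7AA, pending=0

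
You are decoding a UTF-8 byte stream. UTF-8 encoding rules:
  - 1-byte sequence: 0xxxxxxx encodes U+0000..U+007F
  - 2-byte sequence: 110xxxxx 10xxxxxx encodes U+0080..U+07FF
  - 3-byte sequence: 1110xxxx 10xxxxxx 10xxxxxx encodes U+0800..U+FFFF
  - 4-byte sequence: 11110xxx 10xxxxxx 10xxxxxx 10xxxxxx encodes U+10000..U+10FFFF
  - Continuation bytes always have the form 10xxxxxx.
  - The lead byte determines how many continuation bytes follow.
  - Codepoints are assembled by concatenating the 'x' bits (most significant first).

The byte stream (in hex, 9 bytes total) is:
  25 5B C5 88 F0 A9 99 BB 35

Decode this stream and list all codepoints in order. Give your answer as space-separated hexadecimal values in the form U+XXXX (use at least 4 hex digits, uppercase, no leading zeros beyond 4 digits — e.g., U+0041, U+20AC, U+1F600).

Answer: U+0025 U+005B U+0148 U+2967B U+0035

Derivation:
Byte[0]=25: 1-byte ASCII. cp=U+0025
Byte[1]=5B: 1-byte ASCII. cp=U+005B
Byte[2]=C5: 2-byte lead, need 1 cont bytes. acc=0x5
Byte[3]=88: continuation. acc=(acc<<6)|0x08=0x148
Completed: cp=U+0148 (starts at byte 2)
Byte[4]=F0: 4-byte lead, need 3 cont bytes. acc=0x0
Byte[5]=A9: continuation. acc=(acc<<6)|0x29=0x29
Byte[6]=99: continuation. acc=(acc<<6)|0x19=0xA59
Byte[7]=BB: continuation. acc=(acc<<6)|0x3B=0x2967B
Completed: cp=U+2967B (starts at byte 4)
Byte[8]=35: 1-byte ASCII. cp=U+0035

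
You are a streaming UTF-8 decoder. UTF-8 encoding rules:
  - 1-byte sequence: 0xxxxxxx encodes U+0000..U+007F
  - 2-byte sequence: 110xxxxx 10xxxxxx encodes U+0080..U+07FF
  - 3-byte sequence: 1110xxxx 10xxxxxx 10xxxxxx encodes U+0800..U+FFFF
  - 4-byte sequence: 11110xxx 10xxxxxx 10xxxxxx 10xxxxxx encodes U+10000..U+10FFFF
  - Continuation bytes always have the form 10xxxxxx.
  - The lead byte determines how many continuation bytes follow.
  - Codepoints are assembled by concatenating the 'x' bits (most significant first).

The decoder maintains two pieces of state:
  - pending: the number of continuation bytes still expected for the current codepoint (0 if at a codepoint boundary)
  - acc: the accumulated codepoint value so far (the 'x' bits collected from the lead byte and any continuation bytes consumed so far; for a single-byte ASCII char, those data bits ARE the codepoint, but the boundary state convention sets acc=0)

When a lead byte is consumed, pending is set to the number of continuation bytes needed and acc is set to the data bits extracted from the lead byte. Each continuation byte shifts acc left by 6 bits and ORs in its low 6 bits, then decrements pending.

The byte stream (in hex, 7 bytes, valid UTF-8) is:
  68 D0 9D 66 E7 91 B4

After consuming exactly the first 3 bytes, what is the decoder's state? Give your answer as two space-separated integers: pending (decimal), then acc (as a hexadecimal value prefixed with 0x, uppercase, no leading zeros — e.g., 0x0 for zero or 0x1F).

Answer: 0 0x41D

Derivation:
Byte[0]=68: 1-byte. pending=0, acc=0x0
Byte[1]=D0: 2-byte lead. pending=1, acc=0x10
Byte[2]=9D: continuation. acc=(acc<<6)|0x1D=0x41D, pending=0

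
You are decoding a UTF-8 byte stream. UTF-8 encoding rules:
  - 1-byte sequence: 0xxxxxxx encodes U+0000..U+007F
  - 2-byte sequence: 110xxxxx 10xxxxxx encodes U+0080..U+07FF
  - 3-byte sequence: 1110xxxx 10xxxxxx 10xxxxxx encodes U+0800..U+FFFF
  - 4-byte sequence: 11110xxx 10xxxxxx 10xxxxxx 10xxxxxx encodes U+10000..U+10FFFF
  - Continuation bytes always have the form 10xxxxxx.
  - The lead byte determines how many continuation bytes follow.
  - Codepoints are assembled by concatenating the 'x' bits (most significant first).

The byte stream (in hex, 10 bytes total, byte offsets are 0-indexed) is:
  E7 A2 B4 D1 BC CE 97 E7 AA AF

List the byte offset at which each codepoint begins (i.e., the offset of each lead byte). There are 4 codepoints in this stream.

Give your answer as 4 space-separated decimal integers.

Answer: 0 3 5 7

Derivation:
Byte[0]=E7: 3-byte lead, need 2 cont bytes. acc=0x7
Byte[1]=A2: continuation. acc=(acc<<6)|0x22=0x1E2
Byte[2]=B4: continuation. acc=(acc<<6)|0x34=0x78B4
Completed: cp=U+78B4 (starts at byte 0)
Byte[3]=D1: 2-byte lead, need 1 cont bytes. acc=0x11
Byte[4]=BC: continuation. acc=(acc<<6)|0x3C=0x47C
Completed: cp=U+047C (starts at byte 3)
Byte[5]=CE: 2-byte lead, need 1 cont bytes. acc=0xE
Byte[6]=97: continuation. acc=(acc<<6)|0x17=0x397
Completed: cp=U+0397 (starts at byte 5)
Byte[7]=E7: 3-byte lead, need 2 cont bytes. acc=0x7
Byte[8]=AA: continuation. acc=(acc<<6)|0x2A=0x1EA
Byte[9]=AF: continuation. acc=(acc<<6)|0x2F=0x7AAF
Completed: cp=U+7AAF (starts at byte 7)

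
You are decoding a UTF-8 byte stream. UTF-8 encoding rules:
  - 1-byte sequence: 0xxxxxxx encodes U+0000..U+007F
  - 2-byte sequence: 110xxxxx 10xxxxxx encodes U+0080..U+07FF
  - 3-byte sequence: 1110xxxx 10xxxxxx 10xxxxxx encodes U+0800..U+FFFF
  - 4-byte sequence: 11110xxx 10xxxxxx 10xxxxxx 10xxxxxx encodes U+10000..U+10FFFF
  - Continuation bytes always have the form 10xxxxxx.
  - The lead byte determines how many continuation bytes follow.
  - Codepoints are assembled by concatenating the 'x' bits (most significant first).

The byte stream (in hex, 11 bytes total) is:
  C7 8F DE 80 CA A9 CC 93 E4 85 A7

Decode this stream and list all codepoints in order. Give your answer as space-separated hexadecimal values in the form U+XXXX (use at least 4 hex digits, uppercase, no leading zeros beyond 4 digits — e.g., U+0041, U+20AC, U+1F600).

Byte[0]=C7: 2-byte lead, need 1 cont bytes. acc=0x7
Byte[1]=8F: continuation. acc=(acc<<6)|0x0F=0x1CF
Completed: cp=U+01CF (starts at byte 0)
Byte[2]=DE: 2-byte lead, need 1 cont bytes. acc=0x1E
Byte[3]=80: continuation. acc=(acc<<6)|0x00=0x780
Completed: cp=U+0780 (starts at byte 2)
Byte[4]=CA: 2-byte lead, need 1 cont bytes. acc=0xA
Byte[5]=A9: continuation. acc=(acc<<6)|0x29=0x2A9
Completed: cp=U+02A9 (starts at byte 4)
Byte[6]=CC: 2-byte lead, need 1 cont bytes. acc=0xC
Byte[7]=93: continuation. acc=(acc<<6)|0x13=0x313
Completed: cp=U+0313 (starts at byte 6)
Byte[8]=E4: 3-byte lead, need 2 cont bytes. acc=0x4
Byte[9]=85: continuation. acc=(acc<<6)|0x05=0x105
Byte[10]=A7: continuation. acc=(acc<<6)|0x27=0x4167
Completed: cp=U+4167 (starts at byte 8)

Answer: U+01CF U+0780 U+02A9 U+0313 U+4167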